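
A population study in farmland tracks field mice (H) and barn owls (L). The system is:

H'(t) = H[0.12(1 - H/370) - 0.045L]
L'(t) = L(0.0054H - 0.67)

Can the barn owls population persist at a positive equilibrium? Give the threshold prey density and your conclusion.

The predator equation gives dL/dt > 0 only when H > 0.67/0.0054 = 124.
Without the predator, H → K = 370. Since 370 > 124, the predator can invade and persist.

Threshold H = 124; K > 124, so yes, the predator persists.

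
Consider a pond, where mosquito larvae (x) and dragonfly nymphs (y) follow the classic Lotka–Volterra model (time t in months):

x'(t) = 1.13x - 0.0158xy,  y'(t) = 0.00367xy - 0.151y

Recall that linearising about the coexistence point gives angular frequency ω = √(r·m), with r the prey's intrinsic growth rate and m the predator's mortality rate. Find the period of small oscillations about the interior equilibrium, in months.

T ≈ 15.2 months

Here r = 1.13 and m = 0.151, so r·m = 0.171.
ω = √0.171 = 0.413 per month, hence T = 2π/ω ≈ 15.2 months.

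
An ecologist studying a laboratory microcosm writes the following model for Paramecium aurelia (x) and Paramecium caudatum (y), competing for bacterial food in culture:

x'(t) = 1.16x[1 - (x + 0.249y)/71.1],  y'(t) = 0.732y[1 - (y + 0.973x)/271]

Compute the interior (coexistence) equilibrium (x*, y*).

x* ≈ 4.78, y* ≈ 266

Setting both brackets to zero gives the nullclines x + 0.249y = 71.1 and 0.973x + y = 271.
Substituting y = 271 - 0.973x into the first: x(1 - 0.249·0.973) = 71.1 - 0.249·271.
So x* = 3.62/0.758 = 4.78, and then y* = 271 - 0.973·4.78 = 266.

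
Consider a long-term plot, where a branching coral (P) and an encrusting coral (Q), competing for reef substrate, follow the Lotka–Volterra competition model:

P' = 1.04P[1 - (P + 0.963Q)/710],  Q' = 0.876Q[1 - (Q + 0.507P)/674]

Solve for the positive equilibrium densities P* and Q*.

Setting both brackets to zero gives the nullclines P + 0.963Q = 710 and 0.507P + Q = 674.
Substituting Q = 674 - 0.507P into the first: P(1 - 0.963·0.507) = 710 - 0.963·674.
So P* = 60.9/0.512 = 119, and then Q* = 674 - 0.507·119 = 614.

P* ≈ 119, Q* ≈ 614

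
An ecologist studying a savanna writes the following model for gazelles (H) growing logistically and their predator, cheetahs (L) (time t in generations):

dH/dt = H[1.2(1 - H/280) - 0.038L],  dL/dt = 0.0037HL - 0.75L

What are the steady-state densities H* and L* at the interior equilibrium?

H* ≈ 203, L* ≈ 8.72

From dL/dt = 0 with L > 0: 0.0037H* = 0.75, so H* = 203.
Substitute into dH/dt = 0: 1.2(1 - 203/280) = 0.038L*.
The bracket is 0.276, giving L* = 0.331/0.038 = 8.72.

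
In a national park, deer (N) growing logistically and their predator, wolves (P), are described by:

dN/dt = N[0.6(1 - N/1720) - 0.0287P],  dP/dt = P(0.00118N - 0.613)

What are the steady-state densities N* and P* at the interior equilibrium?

From dP/dt = 0 with P > 0: 0.00118N* = 0.613, so N* = 519.
Substitute into dN/dt = 0: 0.6(1 - 519/1720) = 0.0287P*.
The bracket is 0.698, giving P* = 0.419/0.0287 = 14.6.

N* ≈ 519, P* ≈ 14.6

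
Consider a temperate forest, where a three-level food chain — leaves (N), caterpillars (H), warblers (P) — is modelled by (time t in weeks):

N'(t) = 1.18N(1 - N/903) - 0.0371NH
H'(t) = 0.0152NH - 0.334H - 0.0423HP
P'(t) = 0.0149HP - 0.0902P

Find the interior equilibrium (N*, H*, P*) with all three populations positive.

From dP/dt = 0: 0.0149H* = 0.0902, so H* = 6.05.
From dN/dt = 0: 1.18(1 - N*/903) = 0.0371·6.05, giving N* = 903·(1 - 0.19) = 731.
From dH/dt = 0: 0.0152·731 - 0.334 = 0.0423P*, so P* = 10.8/0.0423 = 255.

N* ≈ 731, H* ≈ 6.05, P* ≈ 255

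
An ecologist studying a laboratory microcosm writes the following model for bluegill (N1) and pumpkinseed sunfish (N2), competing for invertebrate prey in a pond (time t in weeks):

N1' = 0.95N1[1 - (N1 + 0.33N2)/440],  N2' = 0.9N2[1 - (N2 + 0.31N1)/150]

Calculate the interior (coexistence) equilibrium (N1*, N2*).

Setting both brackets to zero gives the nullclines N1 + 0.33N2 = 440 and 0.31N1 + N2 = 150.
Substituting N2 = 150 - 0.31N1 into the first: N1(1 - 0.33·0.31) = 440 - 0.33·150.
So N1* = 390/0.898 = 435, and then N2* = 150 - 0.31·435 = 15.1.

N1* ≈ 435, N2* ≈ 15.1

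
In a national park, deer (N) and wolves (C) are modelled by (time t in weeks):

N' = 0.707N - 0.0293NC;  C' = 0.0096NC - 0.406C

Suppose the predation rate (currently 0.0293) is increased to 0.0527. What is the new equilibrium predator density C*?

At the interior fixed point, setting dN/dt = 0 with N > 0 fixes C* = (prey growth rate)/(NC coefficient) — independent of the other coefficients.
With the change, C* = 0.707/0.0527 = 13.4; it falls from 24.1.

C* ≈ 13.4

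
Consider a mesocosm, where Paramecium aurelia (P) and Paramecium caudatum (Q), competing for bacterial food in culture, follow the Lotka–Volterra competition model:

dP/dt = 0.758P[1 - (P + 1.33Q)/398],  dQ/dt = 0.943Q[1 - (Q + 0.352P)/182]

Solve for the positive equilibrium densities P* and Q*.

P* ≈ 293, Q* ≈ 78.8

Setting both brackets to zero gives the nullclines P + 1.33Q = 398 and 0.352P + Q = 182.
Substituting Q = 182 - 0.352P into the first: P(1 - 1.33·0.352) = 398 - 1.33·182.
So P* = 156/0.532 = 293, and then Q* = 182 - 0.352·293 = 78.8.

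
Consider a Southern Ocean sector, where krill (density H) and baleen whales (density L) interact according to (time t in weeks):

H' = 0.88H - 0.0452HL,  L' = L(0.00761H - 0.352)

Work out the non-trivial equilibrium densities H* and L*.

Set dL/dt = 0 with L > 0: 0.00761H - 0.352 = 0, so H* = 0.352/0.00761 = 46.3.
Set dH/dt = 0 with H > 0: 0.88 - 0.0452L = 0, so L* = 0.88/0.0452 = 19.5.

H* ≈ 46.3, L* ≈ 19.5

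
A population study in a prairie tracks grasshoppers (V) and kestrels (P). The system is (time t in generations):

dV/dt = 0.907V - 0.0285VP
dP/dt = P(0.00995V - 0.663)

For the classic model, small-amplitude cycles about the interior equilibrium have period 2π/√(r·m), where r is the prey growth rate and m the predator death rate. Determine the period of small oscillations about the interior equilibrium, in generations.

T ≈ 8.1 generations

Here r = 0.907 and m = 0.663, so r·m = 0.601.
ω = √0.601 = 0.775 per generation, hence T = 2π/ω ≈ 8.1 generations.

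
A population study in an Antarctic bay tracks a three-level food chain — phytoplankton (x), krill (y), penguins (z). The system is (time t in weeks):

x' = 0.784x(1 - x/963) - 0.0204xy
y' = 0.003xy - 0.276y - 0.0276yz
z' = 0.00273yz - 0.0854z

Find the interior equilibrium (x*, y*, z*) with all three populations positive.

x* ≈ 179, y* ≈ 31.3, z* ≈ 9.47

From dz/dt = 0: 0.00273y* = 0.0854, so y* = 31.3.
From dx/dt = 0: 0.784(1 - x*/963) = 0.0204·31.3, giving x* = 963·(1 - 0.814) = 179.
From dy/dt = 0: 0.003·179 - 0.276 = 0.0276z*, so z* = 0.261/0.0276 = 9.47.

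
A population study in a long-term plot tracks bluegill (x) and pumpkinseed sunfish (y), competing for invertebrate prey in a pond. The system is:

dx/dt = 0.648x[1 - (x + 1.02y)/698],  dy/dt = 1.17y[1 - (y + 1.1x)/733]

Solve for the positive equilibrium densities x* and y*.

x* ≈ 407, y* ≈ 285

Setting both brackets to zero gives the nullclines x + 1.02y = 698 and 1.1x + y = 733.
Substituting y = 733 - 1.1x into the first: x(1 - 1.02·1.1) = 698 - 1.02·733.
So x* = -49.7/-0.122 = 407, and then y* = 733 - 1.1·407 = 285.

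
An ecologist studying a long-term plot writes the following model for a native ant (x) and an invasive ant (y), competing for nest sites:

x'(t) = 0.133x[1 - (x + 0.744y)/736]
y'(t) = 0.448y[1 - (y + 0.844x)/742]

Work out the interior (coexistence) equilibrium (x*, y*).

Setting both brackets to zero gives the nullclines x + 0.744y = 736 and 0.844x + y = 742.
Substituting y = 742 - 0.844x into the first: x(1 - 0.744·0.844) = 736 - 0.744·742.
So x* = 184/0.372 = 494, and then y* = 742 - 0.844·494 = 325.

x* ≈ 494, y* ≈ 325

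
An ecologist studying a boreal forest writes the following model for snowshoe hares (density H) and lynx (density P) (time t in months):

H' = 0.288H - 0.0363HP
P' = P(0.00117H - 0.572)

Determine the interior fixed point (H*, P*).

H* ≈ 489, P* ≈ 7.93

Set dP/dt = 0 with P > 0: 0.00117H - 0.572 = 0, so H* = 0.572/0.00117 = 489.
Set dH/dt = 0 with H > 0: 0.288 - 0.0363P = 0, so P* = 0.288/0.0363 = 7.93.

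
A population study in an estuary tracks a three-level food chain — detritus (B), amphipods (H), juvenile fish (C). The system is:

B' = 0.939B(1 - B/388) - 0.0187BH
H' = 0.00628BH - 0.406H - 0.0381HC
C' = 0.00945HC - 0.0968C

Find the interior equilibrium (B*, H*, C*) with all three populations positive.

B* ≈ 309, H* ≈ 10.2, C* ≈ 40.3

From dC/dt = 0: 0.00945H* = 0.0968, so H* = 10.2.
From dB/dt = 0: 0.939(1 - B*/388) = 0.0187·10.2, giving B* = 388·(1 - 0.204) = 309.
From dH/dt = 0: 0.00628·309 - 0.406 = 0.0381C*, so C* = 1.53/0.0381 = 40.3.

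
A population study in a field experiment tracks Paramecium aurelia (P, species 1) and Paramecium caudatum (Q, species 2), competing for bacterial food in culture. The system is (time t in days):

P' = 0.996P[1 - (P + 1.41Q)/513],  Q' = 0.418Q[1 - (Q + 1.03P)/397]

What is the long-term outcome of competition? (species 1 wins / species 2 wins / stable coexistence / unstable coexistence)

unstable coexistence (outcome depends on initial conditions)

Compare the nullcline intercepts: K1/α12 = 513/1.41 = 364 < K2 = 397; K2/α21 = 397/1.03 = 385 < K1 = 513.
Since both are reversed, neither can invade when rare; the interior point is a saddle.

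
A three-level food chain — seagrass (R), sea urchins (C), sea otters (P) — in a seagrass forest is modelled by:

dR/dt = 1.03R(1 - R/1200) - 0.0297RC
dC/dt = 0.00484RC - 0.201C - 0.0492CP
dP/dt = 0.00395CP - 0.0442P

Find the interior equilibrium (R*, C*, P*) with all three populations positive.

R* ≈ 813, C* ≈ 11.2, P* ≈ 75.9

From dP/dt = 0: 0.00395C* = 0.0442, so C* = 11.2.
From dR/dt = 0: 1.03(1 - R*/1200) = 0.0297·11.2, giving R* = 1200·(1 - 0.323) = 813.
From dC/dt = 0: 0.00484·813 - 0.201 = 0.0492P*, so P* = 3.73/0.0492 = 75.9.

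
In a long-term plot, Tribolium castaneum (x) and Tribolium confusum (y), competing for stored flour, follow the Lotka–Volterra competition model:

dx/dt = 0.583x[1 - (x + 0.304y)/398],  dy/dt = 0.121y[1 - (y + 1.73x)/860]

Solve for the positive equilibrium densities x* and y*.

x* ≈ 288, y* ≈ 362

Setting both brackets to zero gives the nullclines x + 0.304y = 398 and 1.73x + y = 860.
Substituting y = 860 - 1.73x into the first: x(1 - 0.304·1.73) = 398 - 0.304·860.
So x* = 137/0.474 = 288, and then y* = 860 - 1.73·288 = 362.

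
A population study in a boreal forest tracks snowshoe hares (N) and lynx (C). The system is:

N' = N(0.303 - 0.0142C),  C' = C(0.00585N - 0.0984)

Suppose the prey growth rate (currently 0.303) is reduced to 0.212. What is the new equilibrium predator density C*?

At the interior fixed point, setting dN/dt = 0 with N > 0 fixes C* = (prey growth rate)/(NC coefficient) — independent of the other coefficients.
With the change, C* = 0.212/0.0142 = 14.9; it falls from 21.3.

C* ≈ 14.9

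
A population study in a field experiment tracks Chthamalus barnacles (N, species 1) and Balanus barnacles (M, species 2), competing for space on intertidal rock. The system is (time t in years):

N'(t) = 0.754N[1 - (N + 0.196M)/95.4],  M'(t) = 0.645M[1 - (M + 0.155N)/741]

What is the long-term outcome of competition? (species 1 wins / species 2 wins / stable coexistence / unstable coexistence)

Compare the nullcline intercepts: K1/α12 = 95.4/0.196 = 487 < K2 = 741; K2/α21 = 741/0.155 = 4780 > K1 = 95.4.
Since the inequalities point opposite ways, species 2 can invade but species 1 cannot.

species 2 excludes species 1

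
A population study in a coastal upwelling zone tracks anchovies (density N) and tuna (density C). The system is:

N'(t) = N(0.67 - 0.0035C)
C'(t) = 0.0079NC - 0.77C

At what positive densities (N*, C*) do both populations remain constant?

Set dC/dt = 0 with C > 0: 0.0079N - 0.77 = 0, so N* = 0.77/0.0079 = 97.5.
Set dN/dt = 0 with N > 0: 0.67 - 0.0035C = 0, so C* = 0.67/0.0035 = 191.

N* ≈ 97.5, C* ≈ 191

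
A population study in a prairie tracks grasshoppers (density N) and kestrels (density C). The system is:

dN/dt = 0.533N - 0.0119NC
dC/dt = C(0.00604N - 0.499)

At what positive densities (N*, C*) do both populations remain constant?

Set dC/dt = 0 with C > 0: 0.00604N - 0.499 = 0, so N* = 0.499/0.00604 = 82.6.
Set dN/dt = 0 with N > 0: 0.533 - 0.0119C = 0, so C* = 0.533/0.0119 = 44.8.

N* ≈ 82.6, C* ≈ 44.8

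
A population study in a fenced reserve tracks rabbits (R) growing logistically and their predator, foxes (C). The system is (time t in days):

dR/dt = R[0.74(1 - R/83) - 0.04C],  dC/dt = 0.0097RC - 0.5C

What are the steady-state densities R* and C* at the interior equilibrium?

From dC/dt = 0 with C > 0: 0.0097R* = 0.5, so R* = 51.5.
Substitute into dR/dt = 0: 0.74(1 - 51.5/83) = 0.04C*.
The bracket is 0.379, giving C* = 0.28/0.04 = 7.01.

R* ≈ 51.5, C* ≈ 7.01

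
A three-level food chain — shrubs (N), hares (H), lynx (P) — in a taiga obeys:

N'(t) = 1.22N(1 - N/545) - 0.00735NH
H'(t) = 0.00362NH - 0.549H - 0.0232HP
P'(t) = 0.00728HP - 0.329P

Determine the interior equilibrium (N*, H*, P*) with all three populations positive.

N* ≈ 397, H* ≈ 45.2, P* ≈ 38.2

From dP/dt = 0: 0.00728H* = 0.329, so H* = 45.2.
From dN/dt = 0: 1.22(1 - N*/545) = 0.00735·45.2, giving N* = 545·(1 - 0.272) = 397.
From dH/dt = 0: 0.00362·397 - 0.549 = 0.0232P*, so P* = 0.887/0.0232 = 38.2.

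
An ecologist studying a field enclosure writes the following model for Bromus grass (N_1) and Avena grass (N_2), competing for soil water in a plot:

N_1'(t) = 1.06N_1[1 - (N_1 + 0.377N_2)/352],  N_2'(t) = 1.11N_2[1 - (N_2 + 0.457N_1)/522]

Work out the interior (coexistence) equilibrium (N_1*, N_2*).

Setting both brackets to zero gives the nullclines N_1 + 0.377N_2 = 352 and 0.457N_1 + N_2 = 522.
Substituting N_2 = 522 - 0.457N_1 into the first: N_1(1 - 0.377·0.457) = 352 - 0.377·522.
So N_1* = 155/0.828 = 188, and then N_2* = 522 - 0.457·188 = 436.

N_1* ≈ 188, N_2* ≈ 436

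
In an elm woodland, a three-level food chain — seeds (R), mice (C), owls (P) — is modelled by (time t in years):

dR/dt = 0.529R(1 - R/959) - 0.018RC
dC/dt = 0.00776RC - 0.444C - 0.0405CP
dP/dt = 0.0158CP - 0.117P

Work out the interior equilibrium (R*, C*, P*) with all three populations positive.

From dP/dt = 0: 0.0158C* = 0.117, so C* = 7.41.
From dR/dt = 0: 0.529(1 - R*/959) = 0.018·7.41, giving R* = 959·(1 - 0.252) = 717.
From dC/dt = 0: 0.00776·717 - 0.444 = 0.0405P*, so P* = 5.12/0.0405 = 126.

R* ≈ 717, C* ≈ 7.41, P* ≈ 126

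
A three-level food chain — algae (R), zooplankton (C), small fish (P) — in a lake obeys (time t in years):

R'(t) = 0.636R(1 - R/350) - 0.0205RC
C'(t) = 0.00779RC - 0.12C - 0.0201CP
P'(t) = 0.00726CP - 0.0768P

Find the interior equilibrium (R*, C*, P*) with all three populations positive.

From dP/dt = 0: 0.00726C* = 0.0768, so C* = 10.6.
From dR/dt = 0: 0.636(1 - R*/350) = 0.0205·10.6, giving R* = 350·(1 - 0.341) = 231.
From dC/dt = 0: 0.00779·231 - 0.12 = 0.0201P*, so P* = 1.68/0.0201 = 83.4.

R* ≈ 231, C* ≈ 10.6, P* ≈ 83.4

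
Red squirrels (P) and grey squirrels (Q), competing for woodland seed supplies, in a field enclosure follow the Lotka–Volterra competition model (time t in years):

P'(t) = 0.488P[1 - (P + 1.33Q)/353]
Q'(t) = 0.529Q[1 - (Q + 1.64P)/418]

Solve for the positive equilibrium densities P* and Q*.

Setting both brackets to zero gives the nullclines P + 1.33Q = 353 and 1.64P + Q = 418.
Substituting Q = 418 - 1.64P into the first: P(1 - 1.33·1.64) = 353 - 1.33·418.
So P* = -203/-1.18 = 172, and then Q* = 418 - 1.64·172 = 136.

P* ≈ 172, Q* ≈ 136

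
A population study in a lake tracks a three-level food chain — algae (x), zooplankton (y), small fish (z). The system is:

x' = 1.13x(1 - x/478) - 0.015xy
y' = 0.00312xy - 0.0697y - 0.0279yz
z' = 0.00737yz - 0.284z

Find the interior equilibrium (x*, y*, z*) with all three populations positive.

x* ≈ 233, y* ≈ 38.5, z* ≈ 23.6

From dz/dt = 0: 0.00737y* = 0.284, so y* = 38.5.
From dx/dt = 0: 1.13(1 - x*/478) = 0.015·38.5, giving x* = 478·(1 - 0.512) = 233.
From dy/dt = 0: 0.00312·233 - 0.0697 = 0.0279z*, so z* = 0.659/0.0279 = 23.6.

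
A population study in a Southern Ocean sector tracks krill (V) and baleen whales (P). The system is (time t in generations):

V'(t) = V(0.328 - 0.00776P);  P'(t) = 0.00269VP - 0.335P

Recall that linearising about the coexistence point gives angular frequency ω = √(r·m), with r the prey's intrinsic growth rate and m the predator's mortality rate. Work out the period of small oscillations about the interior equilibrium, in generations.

T ≈ 19 generations

Here r = 0.328 and m = 0.335, so r·m = 0.11.
ω = √0.11 = 0.331 per generation, hence T = 2π/ω ≈ 19 generations.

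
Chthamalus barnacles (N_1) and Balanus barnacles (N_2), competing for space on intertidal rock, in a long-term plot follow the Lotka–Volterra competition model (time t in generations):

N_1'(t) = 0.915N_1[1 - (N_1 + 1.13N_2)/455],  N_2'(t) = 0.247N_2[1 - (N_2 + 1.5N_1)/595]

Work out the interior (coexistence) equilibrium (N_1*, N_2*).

Setting both brackets to zero gives the nullclines N_1 + 1.13N_2 = 455 and 1.5N_1 + N_2 = 595.
Substituting N_2 = 595 - 1.5N_1 into the first: N_1(1 - 1.13·1.5) = 455 - 1.13·595.
So N_1* = -217/-0.695 = 313, and then N_2* = 595 - 1.5·313 = 126.

N_1* ≈ 313, N_2* ≈ 126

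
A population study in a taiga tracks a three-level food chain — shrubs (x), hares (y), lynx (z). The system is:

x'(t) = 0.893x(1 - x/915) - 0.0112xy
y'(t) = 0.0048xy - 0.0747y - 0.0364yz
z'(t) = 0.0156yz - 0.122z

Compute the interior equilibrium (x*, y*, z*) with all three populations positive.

From dz/dt = 0: 0.0156y* = 0.122, so y* = 7.82.
From dx/dt = 0: 0.893(1 - x*/915) = 0.0112·7.82, giving x* = 915·(1 - 0.0981) = 825.
From dy/dt = 0: 0.0048·825 - 0.0747 = 0.0364z*, so z* = 3.89/0.0364 = 107.

x* ≈ 825, y* ≈ 7.82, z* ≈ 107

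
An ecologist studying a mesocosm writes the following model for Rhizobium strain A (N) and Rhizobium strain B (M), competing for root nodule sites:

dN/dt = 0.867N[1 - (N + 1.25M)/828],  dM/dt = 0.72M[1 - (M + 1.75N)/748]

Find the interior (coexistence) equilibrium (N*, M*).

N* ≈ 90.1, M* ≈ 590

Setting both brackets to zero gives the nullclines N + 1.25M = 828 and 1.75N + M = 748.
Substituting M = 748 - 1.75N into the first: N(1 - 1.25·1.75) = 828 - 1.25·748.
So N* = -107/-1.19 = 90.1, and then M* = 748 - 1.75·90.1 = 590.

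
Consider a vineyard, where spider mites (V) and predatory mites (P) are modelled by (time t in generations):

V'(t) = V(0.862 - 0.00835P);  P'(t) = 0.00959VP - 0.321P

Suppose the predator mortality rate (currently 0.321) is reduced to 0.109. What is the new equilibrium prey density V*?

V* ≈ 11.4

At the interior fixed point, setting dP/dt = 0 with P > 0 fixes V* = (predator death rate)/(VP coefficient) — independent of the other coefficients.
With the change, V* = 0.109/0.00959 = 11.4; it falls from 33.5.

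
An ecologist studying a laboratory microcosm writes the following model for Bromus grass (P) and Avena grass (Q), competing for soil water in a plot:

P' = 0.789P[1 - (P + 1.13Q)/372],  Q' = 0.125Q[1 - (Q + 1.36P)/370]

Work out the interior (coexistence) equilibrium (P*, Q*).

Setting both brackets to zero gives the nullclines P + 1.13Q = 372 and 1.36P + Q = 370.
Substituting Q = 370 - 1.36P into the first: P(1 - 1.13·1.36) = 372 - 1.13·370.
So P* = -46.1/-0.537 = 85.9, and then Q* = 370 - 1.36·85.9 = 253.

P* ≈ 85.9, Q* ≈ 253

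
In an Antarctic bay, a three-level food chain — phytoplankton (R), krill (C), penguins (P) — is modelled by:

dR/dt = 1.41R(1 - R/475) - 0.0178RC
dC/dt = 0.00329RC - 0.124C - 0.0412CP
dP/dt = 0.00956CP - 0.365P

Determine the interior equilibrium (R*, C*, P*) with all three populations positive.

R* ≈ 246, C* ≈ 38.2, P* ≈ 16.6

From dP/dt = 0: 0.00956C* = 0.365, so C* = 38.2.
From dR/dt = 0: 1.41(1 - R*/475) = 0.0178·38.2, giving R* = 475·(1 - 0.482) = 246.
From dC/dt = 0: 0.00329·246 - 0.124 = 0.0412P*, so P* = 0.686/0.0412 = 16.6.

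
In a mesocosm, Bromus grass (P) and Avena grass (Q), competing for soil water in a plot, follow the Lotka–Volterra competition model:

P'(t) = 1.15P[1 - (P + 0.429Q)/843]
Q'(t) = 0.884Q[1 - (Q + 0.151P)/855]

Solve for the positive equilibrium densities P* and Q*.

Setting both brackets to zero gives the nullclines P + 0.429Q = 843 and 0.151P + Q = 855.
Substituting Q = 855 - 0.151P into the first: P(1 - 0.429·0.151) = 843 - 0.429·855.
So P* = 476/0.935 = 509, and then Q* = 855 - 0.151·509 = 778.

P* ≈ 509, Q* ≈ 778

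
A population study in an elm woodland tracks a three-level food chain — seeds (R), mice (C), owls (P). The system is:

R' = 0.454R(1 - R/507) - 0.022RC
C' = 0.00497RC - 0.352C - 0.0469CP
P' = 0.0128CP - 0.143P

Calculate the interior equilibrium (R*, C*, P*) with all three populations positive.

R* ≈ 233, C* ≈ 11.2, P* ≈ 17.1

From dP/dt = 0: 0.0128C* = 0.143, so C* = 11.2.
From dR/dt = 0: 0.454(1 - R*/507) = 0.022·11.2, giving R* = 507·(1 - 0.541) = 233.
From dC/dt = 0: 0.00497·233 - 0.352 = 0.0469P*, so P* = 0.804/0.0469 = 17.1.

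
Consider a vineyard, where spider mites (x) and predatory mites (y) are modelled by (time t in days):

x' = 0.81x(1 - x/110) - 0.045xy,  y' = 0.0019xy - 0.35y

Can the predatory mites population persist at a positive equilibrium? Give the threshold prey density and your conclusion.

Threshold x = 184; K < 184, so no, the predator goes extinct.

The predator equation gives dy/dt > 0 only when x > 0.35/0.0019 = 184.
Without the predator, x → K = 110. Since 110 < 184, the predator cannot invade.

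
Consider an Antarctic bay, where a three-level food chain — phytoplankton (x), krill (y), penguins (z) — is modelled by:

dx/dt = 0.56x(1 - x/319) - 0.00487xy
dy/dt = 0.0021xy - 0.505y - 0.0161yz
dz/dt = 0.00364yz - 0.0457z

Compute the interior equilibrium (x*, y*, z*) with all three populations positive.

From dz/dt = 0: 0.00364y* = 0.0457, so y* = 12.6.
From dx/dt = 0: 0.56(1 - x*/319) = 0.00487·12.6, giving x* = 319·(1 - 0.109) = 284.
From dy/dt = 0: 0.0021·284 - 0.505 = 0.0161z*, so z* = 0.0918/0.0161 = 5.7.

x* ≈ 284, y* ≈ 12.6, z* ≈ 5.7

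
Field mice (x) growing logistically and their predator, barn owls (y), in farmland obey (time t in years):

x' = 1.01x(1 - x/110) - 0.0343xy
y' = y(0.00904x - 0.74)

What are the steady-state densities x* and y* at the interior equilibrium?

x* ≈ 81.9, y* ≈ 7.53

From dy/dt = 0 with y > 0: 0.00904x* = 0.74, so x* = 81.9.
Substitute into dx/dt = 0: 1.01(1 - 81.9/110) = 0.0343y*.
The bracket is 0.256, giving y* = 0.258/0.0343 = 7.53.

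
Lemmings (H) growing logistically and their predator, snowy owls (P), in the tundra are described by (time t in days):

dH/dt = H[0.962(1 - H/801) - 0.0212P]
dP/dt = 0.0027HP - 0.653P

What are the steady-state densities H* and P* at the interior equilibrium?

H* ≈ 242, P* ≈ 31.7

From dP/dt = 0 with P > 0: 0.0027H* = 0.653, so H* = 242.
Substitute into dH/dt = 0: 0.962(1 - 242/801) = 0.0212P*.
The bracket is 0.698, giving P* = 0.672/0.0212 = 31.7.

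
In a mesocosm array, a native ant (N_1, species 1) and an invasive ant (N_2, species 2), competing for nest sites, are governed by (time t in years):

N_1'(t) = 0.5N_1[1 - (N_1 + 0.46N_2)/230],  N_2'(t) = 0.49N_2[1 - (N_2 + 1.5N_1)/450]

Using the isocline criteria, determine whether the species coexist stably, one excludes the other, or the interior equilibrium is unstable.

stable coexistence

Compare the nullcline intercepts: K1/α12 = 230/0.46 = 500 > K2 = 450; K2/α21 = 450/1.5 = 300 > K1 = 230.
Since both inequalities hold, each species can invade when rare, so the interior equilibrium is stable.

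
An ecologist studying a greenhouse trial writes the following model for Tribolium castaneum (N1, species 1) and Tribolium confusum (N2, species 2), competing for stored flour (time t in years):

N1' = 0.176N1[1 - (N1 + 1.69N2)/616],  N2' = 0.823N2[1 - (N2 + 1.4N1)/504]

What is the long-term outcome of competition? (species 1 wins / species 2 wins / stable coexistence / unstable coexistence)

Compare the nullcline intercepts: K1/α12 = 616/1.69 = 364 < K2 = 504; K2/α21 = 504/1.4 = 360 < K1 = 616.
Since both are reversed, neither can invade when rare; the interior point is a saddle.

unstable coexistence (outcome depends on initial conditions)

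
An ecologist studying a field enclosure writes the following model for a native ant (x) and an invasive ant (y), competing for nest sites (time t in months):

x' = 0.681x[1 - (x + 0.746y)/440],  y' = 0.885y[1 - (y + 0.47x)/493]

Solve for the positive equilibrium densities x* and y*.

x* ≈ 111, y* ≈ 441

Setting both brackets to zero gives the nullclines x + 0.746y = 440 and 0.47x + y = 493.
Substituting y = 493 - 0.47x into the first: x(1 - 0.746·0.47) = 440 - 0.746·493.
So x* = 72.2/0.649 = 111, and then y* = 493 - 0.47·111 = 441.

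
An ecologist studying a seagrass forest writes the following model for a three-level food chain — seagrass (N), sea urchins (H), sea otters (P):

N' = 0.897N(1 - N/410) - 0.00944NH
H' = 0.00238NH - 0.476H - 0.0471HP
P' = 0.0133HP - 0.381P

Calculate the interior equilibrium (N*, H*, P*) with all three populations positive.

From dP/dt = 0: 0.0133H* = 0.381, so H* = 28.6.
From dN/dt = 0: 0.897(1 - N*/410) = 0.00944·28.6, giving N* = 410·(1 - 0.301) = 286.
From dH/dt = 0: 0.00238·286 - 0.476 = 0.0471P*, so P* = 0.206/0.0471 = 4.37.

N* ≈ 286, H* ≈ 28.6, P* ≈ 4.37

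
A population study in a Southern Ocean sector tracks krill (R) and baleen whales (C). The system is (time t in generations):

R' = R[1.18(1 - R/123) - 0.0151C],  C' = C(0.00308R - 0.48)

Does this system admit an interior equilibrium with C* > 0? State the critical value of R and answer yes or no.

The predator equation gives dC/dt > 0 only when R > 0.48/0.00308 = 156.
Without the predator, R → K = 123. Since 123 < 156, the predator cannot invade.

Threshold R = 156; K < 156, so no, the predator goes extinct.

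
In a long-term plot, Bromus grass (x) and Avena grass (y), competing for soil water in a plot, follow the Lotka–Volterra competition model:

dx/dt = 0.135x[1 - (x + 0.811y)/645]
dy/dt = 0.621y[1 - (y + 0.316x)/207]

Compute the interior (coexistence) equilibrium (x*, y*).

x* ≈ 642, y* ≈ 4.28

Setting both brackets to zero gives the nullclines x + 0.811y = 645 and 0.316x + y = 207.
Substituting y = 207 - 0.316x into the first: x(1 - 0.811·0.316) = 645 - 0.811·207.
So x* = 477/0.744 = 642, and then y* = 207 - 0.316·642 = 4.28.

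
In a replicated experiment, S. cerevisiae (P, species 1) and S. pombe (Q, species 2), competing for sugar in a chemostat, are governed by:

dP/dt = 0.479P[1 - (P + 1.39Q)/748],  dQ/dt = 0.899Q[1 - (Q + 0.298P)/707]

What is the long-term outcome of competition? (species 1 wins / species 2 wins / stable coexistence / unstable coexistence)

Compare the nullcline intercepts: K1/α12 = 748/1.39 = 538 < K2 = 707; K2/α21 = 707/0.298 = 2370 > K1 = 748.
Since the inequalities point opposite ways, species 2 can invade but species 1 cannot.

species 2 excludes species 1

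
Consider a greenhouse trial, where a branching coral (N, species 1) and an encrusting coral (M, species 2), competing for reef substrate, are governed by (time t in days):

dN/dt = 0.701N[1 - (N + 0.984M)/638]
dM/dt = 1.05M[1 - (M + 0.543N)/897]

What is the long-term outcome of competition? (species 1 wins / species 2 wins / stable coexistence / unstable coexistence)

Compare the nullcline intercepts: K1/α12 = 638/0.984 = 648 < K2 = 897; K2/α21 = 897/0.543 = 1650 > K1 = 638.
Since the inequalities point opposite ways, species 2 can invade but species 1 cannot.

species 2 excludes species 1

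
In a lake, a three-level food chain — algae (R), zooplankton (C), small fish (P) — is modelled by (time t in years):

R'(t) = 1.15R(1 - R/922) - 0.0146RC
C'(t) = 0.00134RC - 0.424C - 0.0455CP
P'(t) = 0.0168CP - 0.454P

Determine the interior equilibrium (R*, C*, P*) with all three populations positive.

R* ≈ 606, C* ≈ 27, P* ≈ 8.52

From dP/dt = 0: 0.0168C* = 0.454, so C* = 27.
From dR/dt = 0: 1.15(1 - R*/922) = 0.0146·27, giving R* = 922·(1 - 0.343) = 606.
From dC/dt = 0: 0.00134·606 - 0.424 = 0.0455P*, so P* = 0.388/0.0455 = 8.52.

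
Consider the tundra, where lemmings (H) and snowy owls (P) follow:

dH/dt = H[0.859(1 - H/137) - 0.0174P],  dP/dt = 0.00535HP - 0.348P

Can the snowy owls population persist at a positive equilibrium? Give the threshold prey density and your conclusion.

The predator equation gives dP/dt > 0 only when H > 0.348/0.00535 = 65.
Without the predator, H → K = 137. Since 137 > 65, the predator can invade and persist.

Threshold H = 65; K > 65, so yes, the predator persists.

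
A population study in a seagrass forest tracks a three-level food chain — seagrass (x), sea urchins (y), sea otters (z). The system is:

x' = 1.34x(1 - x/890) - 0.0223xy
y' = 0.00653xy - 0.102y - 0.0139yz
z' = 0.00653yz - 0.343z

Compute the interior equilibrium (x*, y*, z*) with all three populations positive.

x* ≈ 112, y* ≈ 52.5, z* ≈ 45.3

From dz/dt = 0: 0.00653y* = 0.343, so y* = 52.5.
From dx/dt = 0: 1.34(1 - x*/890) = 0.0223·52.5, giving x* = 890·(1 - 0.874) = 112.
From dy/dt = 0: 0.00653·112 - 0.102 = 0.0139z*, so z* = 0.629/0.0139 = 45.3.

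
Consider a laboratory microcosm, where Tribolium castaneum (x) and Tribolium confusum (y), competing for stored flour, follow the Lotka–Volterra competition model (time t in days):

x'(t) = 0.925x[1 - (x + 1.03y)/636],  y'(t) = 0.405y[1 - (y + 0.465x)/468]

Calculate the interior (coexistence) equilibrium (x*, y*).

Setting both brackets to zero gives the nullclines x + 1.03y = 636 and 0.465x + y = 468.
Substituting y = 468 - 0.465x into the first: x(1 - 1.03·0.465) = 636 - 1.03·468.
So x* = 154/0.521 = 295, and then y* = 468 - 0.465·295 = 331.

x* ≈ 295, y* ≈ 331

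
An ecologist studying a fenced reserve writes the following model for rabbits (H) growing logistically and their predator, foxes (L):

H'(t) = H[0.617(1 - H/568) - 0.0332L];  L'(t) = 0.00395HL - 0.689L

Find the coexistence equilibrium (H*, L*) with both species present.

H* ≈ 174, L* ≈ 12.9

From dL/dt = 0 with L > 0: 0.00395H* = 0.689, so H* = 174.
Substitute into dH/dt = 0: 0.617(1 - 174/568) = 0.0332L*.
The bracket is 0.693, giving L* = 0.428/0.0332 = 12.9.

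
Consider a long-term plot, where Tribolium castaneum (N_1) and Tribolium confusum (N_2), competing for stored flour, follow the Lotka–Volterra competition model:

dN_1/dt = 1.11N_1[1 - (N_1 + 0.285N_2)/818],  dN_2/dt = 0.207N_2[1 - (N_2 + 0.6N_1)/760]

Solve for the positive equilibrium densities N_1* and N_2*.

Setting both brackets to zero gives the nullclines N_1 + 0.285N_2 = 818 and 0.6N_1 + N_2 = 760.
Substituting N_2 = 760 - 0.6N_1 into the first: N_1(1 - 0.285·0.6) = 818 - 0.285·760.
So N_1* = 601/0.829 = 725, and then N_2* = 760 - 0.6·725 = 325.

N_1* ≈ 725, N_2* ≈ 325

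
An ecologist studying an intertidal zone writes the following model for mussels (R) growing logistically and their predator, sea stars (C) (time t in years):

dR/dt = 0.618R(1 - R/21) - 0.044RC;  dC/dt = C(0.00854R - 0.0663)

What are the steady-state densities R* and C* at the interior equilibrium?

R* ≈ 7.76, C* ≈ 8.85

From dC/dt = 0 with C > 0: 0.00854R* = 0.0663, so R* = 7.76.
Substitute into dR/dt = 0: 0.618(1 - 7.76/21) = 0.044C*.
The bracket is 0.63, giving C* = 0.39/0.044 = 8.85.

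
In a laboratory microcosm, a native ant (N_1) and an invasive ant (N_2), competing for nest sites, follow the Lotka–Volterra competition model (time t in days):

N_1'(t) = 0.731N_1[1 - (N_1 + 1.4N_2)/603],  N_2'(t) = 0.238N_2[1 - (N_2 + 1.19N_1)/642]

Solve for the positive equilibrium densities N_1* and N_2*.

Setting both brackets to zero gives the nullclines N_1 + 1.4N_2 = 603 and 1.19N_1 + N_2 = 642.
Substituting N_2 = 642 - 1.19N_1 into the first: N_1(1 - 1.4·1.19) = 603 - 1.4·642.
So N_1* = -296/-0.666 = 444, and then N_2* = 642 - 1.19·444 = 113.

N_1* ≈ 444, N_2* ≈ 113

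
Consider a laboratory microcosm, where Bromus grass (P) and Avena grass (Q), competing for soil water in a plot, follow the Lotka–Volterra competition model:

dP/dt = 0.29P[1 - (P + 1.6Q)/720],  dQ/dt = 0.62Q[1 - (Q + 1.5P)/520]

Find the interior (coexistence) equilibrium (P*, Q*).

P* ≈ 80, Q* ≈ 400

Setting both brackets to zero gives the nullclines P + 1.6Q = 720 and 1.5P + Q = 520.
Substituting Q = 520 - 1.5P into the first: P(1 - 1.6·1.5) = 720 - 1.6·520.
So P* = -112/-1.4 = 80, and then Q* = 520 - 1.5·80 = 400.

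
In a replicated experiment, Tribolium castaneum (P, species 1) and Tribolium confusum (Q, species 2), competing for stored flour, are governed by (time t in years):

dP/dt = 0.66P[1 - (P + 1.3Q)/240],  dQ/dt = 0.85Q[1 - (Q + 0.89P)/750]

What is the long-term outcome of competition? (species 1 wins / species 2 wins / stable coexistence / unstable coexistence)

Compare the nullcline intercepts: K1/α12 = 240/1.3 = 185 < K2 = 750; K2/α21 = 750/0.89 = 843 > K1 = 240.
Since the inequalities point opposite ways, species 2 can invade but species 1 cannot.

species 2 excludes species 1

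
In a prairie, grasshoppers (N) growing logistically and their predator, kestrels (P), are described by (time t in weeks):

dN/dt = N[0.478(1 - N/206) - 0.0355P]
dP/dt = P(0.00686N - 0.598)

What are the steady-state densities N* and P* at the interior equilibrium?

From dP/dt = 0 with P > 0: 0.00686N* = 0.598, so N* = 87.2.
Substitute into dN/dt = 0: 0.478(1 - 87.2/206) = 0.0355P*.
The bracket is 0.577, giving P* = 0.276/0.0355 = 7.77.

N* ≈ 87.2, P* ≈ 7.77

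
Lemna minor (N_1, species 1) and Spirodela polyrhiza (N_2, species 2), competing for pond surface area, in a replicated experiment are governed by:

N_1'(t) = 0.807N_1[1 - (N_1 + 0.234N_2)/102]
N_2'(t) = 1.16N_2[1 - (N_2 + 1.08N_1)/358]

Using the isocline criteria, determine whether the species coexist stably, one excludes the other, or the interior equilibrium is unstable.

Compare the nullcline intercepts: K1/α12 = 102/0.234 = 436 > K2 = 358; K2/α21 = 358/1.08 = 331 > K1 = 102.
Since both inequalities hold, each species can invade when rare, so the interior equilibrium is stable.

stable coexistence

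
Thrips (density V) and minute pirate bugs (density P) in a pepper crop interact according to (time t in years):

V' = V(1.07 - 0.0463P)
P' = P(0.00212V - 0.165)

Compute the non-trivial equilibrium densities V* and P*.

Set dP/dt = 0 with P > 0: 0.00212V - 0.165 = 0, so V* = 0.165/0.00212 = 77.8.
Set dV/dt = 0 with V > 0: 1.07 - 0.0463P = 0, so P* = 1.07/0.0463 = 23.1.

V* ≈ 77.8, P* ≈ 23.1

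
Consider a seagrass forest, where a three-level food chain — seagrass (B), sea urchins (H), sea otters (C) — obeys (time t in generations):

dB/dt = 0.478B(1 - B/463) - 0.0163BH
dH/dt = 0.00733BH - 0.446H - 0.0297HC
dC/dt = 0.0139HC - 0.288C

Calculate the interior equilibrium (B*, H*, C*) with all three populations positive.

B* ≈ 136, H* ≈ 20.7, C* ≈ 18.5

From dC/dt = 0: 0.0139H* = 0.288, so H* = 20.7.
From dB/dt = 0: 0.478(1 - B*/463) = 0.0163·20.7, giving B* = 463·(1 - 0.707) = 136.
From dH/dt = 0: 0.00733·136 - 0.446 = 0.0297C*, so C* = 0.55/0.0297 = 18.5.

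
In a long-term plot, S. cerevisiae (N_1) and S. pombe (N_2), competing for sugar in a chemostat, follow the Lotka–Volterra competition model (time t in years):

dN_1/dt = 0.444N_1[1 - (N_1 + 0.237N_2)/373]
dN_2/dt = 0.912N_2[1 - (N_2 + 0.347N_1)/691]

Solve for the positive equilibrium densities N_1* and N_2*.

Setting both brackets to zero gives the nullclines N_1 + 0.237N_2 = 373 and 0.347N_1 + N_2 = 691.
Substituting N_2 = 691 - 0.347N_1 into the first: N_1(1 - 0.237·0.347) = 373 - 0.237·691.
So N_1* = 209/0.918 = 228, and then N_2* = 691 - 0.347·228 = 612.

N_1* ≈ 228, N_2* ≈ 612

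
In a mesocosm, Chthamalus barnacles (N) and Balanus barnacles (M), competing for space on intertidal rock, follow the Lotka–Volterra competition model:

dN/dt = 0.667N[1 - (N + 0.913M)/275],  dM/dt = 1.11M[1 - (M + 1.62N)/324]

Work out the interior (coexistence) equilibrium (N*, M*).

Setting both brackets to zero gives the nullclines N + 0.913M = 275 and 1.62N + M = 324.
Substituting M = 324 - 1.62N into the first: N(1 - 0.913·1.62) = 275 - 0.913·324.
So N* = -20.8/-0.479 = 43.4, and then M* = 324 - 1.62·43.4 = 254.

N* ≈ 43.4, M* ≈ 254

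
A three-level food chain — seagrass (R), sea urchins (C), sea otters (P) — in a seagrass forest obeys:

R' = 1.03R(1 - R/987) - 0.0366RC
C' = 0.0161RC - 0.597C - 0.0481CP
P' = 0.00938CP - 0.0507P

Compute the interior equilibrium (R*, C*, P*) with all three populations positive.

From dP/dt = 0: 0.00938C* = 0.0507, so C* = 5.41.
From dR/dt = 0: 1.03(1 - R*/987) = 0.0366·5.41, giving R* = 987·(1 - 0.192) = 797.
From dC/dt = 0: 0.0161·797 - 0.597 = 0.0481P*, so P* = 12.2/0.0481 = 255.

R* ≈ 797, C* ≈ 5.41, P* ≈ 255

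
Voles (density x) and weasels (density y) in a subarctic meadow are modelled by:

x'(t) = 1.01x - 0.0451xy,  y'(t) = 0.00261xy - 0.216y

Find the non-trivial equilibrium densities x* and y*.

x* ≈ 82.8, y* ≈ 22.4

Set dy/dt = 0 with y > 0: 0.00261x - 0.216 = 0, so x* = 0.216/0.00261 = 82.8.
Set dx/dt = 0 with x > 0: 1.01 - 0.0451y = 0, so y* = 1.01/0.0451 = 22.4.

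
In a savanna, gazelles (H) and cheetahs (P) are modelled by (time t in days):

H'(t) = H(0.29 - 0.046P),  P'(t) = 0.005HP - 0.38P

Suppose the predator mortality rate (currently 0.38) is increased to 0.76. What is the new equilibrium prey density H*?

At the interior fixed point, setting dP/dt = 0 with P > 0 fixes H* = (predator death rate)/(HP coefficient) — independent of the other coefficients.
With the change, H* = 0.76/0.005 = 152; it rises from 76.

H* ≈ 152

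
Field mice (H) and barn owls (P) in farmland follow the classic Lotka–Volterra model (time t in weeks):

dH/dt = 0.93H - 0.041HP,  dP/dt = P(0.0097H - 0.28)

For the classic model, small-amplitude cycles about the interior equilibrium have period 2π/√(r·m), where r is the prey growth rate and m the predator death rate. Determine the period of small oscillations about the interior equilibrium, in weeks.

Here r = 0.93 and m = 0.28, so r·m = 0.26.
ω = √0.26 = 0.51 per week, hence T = 2π/ω ≈ 12.3 weeks.

T ≈ 12.3 weeks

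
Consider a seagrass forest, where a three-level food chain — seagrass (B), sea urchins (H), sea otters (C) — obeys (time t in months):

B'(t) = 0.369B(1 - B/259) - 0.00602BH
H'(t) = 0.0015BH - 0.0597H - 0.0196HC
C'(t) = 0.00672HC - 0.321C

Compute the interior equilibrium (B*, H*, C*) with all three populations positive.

B* ≈ 57.2, H* ≈ 47.8, C* ≈ 1.33

From dC/dt = 0: 0.00672H* = 0.321, so H* = 47.8.
From dB/dt = 0: 0.369(1 - B*/259) = 0.00602·47.8, giving B* = 259·(1 - 0.779) = 57.2.
From dH/dt = 0: 0.0015·57.2 - 0.0597 = 0.0196C*, so C* = 0.026/0.0196 = 1.33.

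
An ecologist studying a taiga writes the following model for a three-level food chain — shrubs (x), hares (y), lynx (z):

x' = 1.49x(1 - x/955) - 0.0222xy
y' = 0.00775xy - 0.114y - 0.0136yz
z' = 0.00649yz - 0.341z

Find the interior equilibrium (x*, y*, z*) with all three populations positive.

x* ≈ 207, y* ≈ 52.5, z* ≈ 110

From dz/dt = 0: 0.00649y* = 0.341, so y* = 52.5.
From dx/dt = 0: 1.49(1 - x*/955) = 0.0222·52.5, giving x* = 955·(1 - 0.783) = 207.
From dy/dt = 0: 0.00775·207 - 0.114 = 0.0136z*, so z* = 1.49/0.0136 = 110.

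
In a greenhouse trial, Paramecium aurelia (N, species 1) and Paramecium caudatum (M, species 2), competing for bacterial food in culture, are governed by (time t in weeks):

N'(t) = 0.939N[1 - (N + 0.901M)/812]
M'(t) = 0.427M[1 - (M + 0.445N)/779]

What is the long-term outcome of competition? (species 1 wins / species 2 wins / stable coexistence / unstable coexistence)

stable coexistence

Compare the nullcline intercepts: K1/α12 = 812/0.901 = 901 > K2 = 779; K2/α21 = 779/0.445 = 1750 > K1 = 812.
Since both inequalities hold, each species can invade when rare, so the interior equilibrium is stable.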